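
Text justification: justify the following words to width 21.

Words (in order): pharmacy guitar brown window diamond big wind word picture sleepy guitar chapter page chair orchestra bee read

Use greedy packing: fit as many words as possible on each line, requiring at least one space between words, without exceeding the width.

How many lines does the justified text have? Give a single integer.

Answer: 6

Derivation:
Line 1: ['pharmacy', 'guitar', 'brown'] (min_width=21, slack=0)
Line 2: ['window', 'diamond', 'big'] (min_width=18, slack=3)
Line 3: ['wind', 'word', 'picture'] (min_width=17, slack=4)
Line 4: ['sleepy', 'guitar', 'chapter'] (min_width=21, slack=0)
Line 5: ['page', 'chair', 'orchestra'] (min_width=20, slack=1)
Line 6: ['bee', 'read'] (min_width=8, slack=13)
Total lines: 6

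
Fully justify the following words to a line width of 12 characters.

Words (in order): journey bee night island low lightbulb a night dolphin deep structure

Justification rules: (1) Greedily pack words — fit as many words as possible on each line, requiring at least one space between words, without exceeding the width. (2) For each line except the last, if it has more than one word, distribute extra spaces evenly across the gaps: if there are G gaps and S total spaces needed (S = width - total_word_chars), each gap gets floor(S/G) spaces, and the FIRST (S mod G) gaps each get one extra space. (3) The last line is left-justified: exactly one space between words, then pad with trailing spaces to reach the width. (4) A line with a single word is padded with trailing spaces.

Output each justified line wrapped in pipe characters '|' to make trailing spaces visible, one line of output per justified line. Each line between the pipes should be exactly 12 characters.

Line 1: ['journey', 'bee'] (min_width=11, slack=1)
Line 2: ['night', 'island'] (min_width=12, slack=0)
Line 3: ['low'] (min_width=3, slack=9)
Line 4: ['lightbulb', 'a'] (min_width=11, slack=1)
Line 5: ['night'] (min_width=5, slack=7)
Line 6: ['dolphin', 'deep'] (min_width=12, slack=0)
Line 7: ['structure'] (min_width=9, slack=3)

Answer: |journey  bee|
|night island|
|low         |
|lightbulb  a|
|night       |
|dolphin deep|
|structure   |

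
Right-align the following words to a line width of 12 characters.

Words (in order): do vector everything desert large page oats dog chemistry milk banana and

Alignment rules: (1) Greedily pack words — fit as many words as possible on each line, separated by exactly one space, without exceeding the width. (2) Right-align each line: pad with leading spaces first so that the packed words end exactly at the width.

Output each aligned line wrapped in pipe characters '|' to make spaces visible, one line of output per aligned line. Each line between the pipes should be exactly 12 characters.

Answer: |   do vector|
|  everything|
|desert large|
|   page oats|
|         dog|
|   chemistry|
| milk banana|
|         and|

Derivation:
Line 1: ['do', 'vector'] (min_width=9, slack=3)
Line 2: ['everything'] (min_width=10, slack=2)
Line 3: ['desert', 'large'] (min_width=12, slack=0)
Line 4: ['page', 'oats'] (min_width=9, slack=3)
Line 5: ['dog'] (min_width=3, slack=9)
Line 6: ['chemistry'] (min_width=9, slack=3)
Line 7: ['milk', 'banana'] (min_width=11, slack=1)
Line 8: ['and'] (min_width=3, slack=9)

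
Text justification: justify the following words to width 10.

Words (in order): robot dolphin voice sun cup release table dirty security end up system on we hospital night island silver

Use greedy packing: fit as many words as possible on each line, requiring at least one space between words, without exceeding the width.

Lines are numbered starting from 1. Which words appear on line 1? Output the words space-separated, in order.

Line 1: ['robot'] (min_width=5, slack=5)
Line 2: ['dolphin'] (min_width=7, slack=3)
Line 3: ['voice', 'sun'] (min_width=9, slack=1)
Line 4: ['cup'] (min_width=3, slack=7)
Line 5: ['release'] (min_width=7, slack=3)
Line 6: ['table'] (min_width=5, slack=5)
Line 7: ['dirty'] (min_width=5, slack=5)
Line 8: ['security'] (min_width=8, slack=2)
Line 9: ['end', 'up'] (min_width=6, slack=4)
Line 10: ['system', 'on'] (min_width=9, slack=1)
Line 11: ['we'] (min_width=2, slack=8)
Line 12: ['hospital'] (min_width=8, slack=2)
Line 13: ['night'] (min_width=5, slack=5)
Line 14: ['island'] (min_width=6, slack=4)
Line 15: ['silver'] (min_width=6, slack=4)

Answer: robot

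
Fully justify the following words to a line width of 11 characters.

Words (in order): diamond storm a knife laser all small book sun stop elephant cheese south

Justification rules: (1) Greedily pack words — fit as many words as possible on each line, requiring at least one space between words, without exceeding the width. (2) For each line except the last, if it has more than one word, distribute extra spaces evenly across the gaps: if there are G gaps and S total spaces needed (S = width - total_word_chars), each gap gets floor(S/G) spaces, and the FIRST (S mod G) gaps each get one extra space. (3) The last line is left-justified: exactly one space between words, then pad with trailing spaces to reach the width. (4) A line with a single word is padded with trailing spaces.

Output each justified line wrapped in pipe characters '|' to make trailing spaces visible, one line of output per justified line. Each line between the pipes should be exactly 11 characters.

Line 1: ['diamond'] (min_width=7, slack=4)
Line 2: ['storm', 'a'] (min_width=7, slack=4)
Line 3: ['knife', 'laser'] (min_width=11, slack=0)
Line 4: ['all', 'small'] (min_width=9, slack=2)
Line 5: ['book', 'sun'] (min_width=8, slack=3)
Line 6: ['stop'] (min_width=4, slack=7)
Line 7: ['elephant'] (min_width=8, slack=3)
Line 8: ['cheese'] (min_width=6, slack=5)
Line 9: ['south'] (min_width=5, slack=6)

Answer: |diamond    |
|storm     a|
|knife laser|
|all   small|
|book    sun|
|stop       |
|elephant   |
|cheese     |
|south      |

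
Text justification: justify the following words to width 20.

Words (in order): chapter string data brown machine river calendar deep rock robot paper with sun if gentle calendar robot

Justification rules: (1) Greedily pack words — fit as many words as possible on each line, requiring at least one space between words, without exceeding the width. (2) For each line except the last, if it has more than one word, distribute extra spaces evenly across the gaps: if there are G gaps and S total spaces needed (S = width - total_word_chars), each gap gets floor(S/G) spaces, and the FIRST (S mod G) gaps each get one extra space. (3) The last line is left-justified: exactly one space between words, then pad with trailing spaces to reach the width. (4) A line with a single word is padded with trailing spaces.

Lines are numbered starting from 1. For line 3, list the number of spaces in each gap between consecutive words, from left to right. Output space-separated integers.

Line 1: ['chapter', 'string', 'data'] (min_width=19, slack=1)
Line 2: ['brown', 'machine', 'river'] (min_width=19, slack=1)
Line 3: ['calendar', 'deep', 'rock'] (min_width=18, slack=2)
Line 4: ['robot', 'paper', 'with', 'sun'] (min_width=20, slack=0)
Line 5: ['if', 'gentle', 'calendar'] (min_width=18, slack=2)
Line 6: ['robot'] (min_width=5, slack=15)

Answer: 2 2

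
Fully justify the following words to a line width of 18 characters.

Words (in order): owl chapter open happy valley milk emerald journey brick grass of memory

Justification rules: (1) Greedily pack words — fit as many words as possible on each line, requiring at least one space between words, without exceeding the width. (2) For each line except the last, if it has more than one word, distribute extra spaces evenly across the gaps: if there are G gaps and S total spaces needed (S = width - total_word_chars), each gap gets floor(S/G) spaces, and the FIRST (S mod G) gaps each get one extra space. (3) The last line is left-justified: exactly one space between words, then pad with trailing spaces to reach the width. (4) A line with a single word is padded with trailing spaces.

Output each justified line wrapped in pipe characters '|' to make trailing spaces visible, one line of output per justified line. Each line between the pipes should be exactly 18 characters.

Answer: |owl  chapter  open|
|happy  valley milk|
|emerald    journey|
|brick   grass   of|
|memory            |

Derivation:
Line 1: ['owl', 'chapter', 'open'] (min_width=16, slack=2)
Line 2: ['happy', 'valley', 'milk'] (min_width=17, slack=1)
Line 3: ['emerald', 'journey'] (min_width=15, slack=3)
Line 4: ['brick', 'grass', 'of'] (min_width=14, slack=4)
Line 5: ['memory'] (min_width=6, slack=12)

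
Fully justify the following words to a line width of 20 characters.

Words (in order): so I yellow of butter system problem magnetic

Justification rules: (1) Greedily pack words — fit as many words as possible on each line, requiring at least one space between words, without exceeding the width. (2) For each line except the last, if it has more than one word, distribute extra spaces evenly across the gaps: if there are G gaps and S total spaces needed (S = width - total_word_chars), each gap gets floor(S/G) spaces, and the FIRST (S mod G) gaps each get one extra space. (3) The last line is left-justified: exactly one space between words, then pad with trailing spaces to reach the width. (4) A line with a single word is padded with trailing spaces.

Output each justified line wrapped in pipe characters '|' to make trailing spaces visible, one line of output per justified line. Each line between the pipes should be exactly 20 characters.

Line 1: ['so', 'I', 'yellow', 'of'] (min_width=14, slack=6)
Line 2: ['butter', 'system'] (min_width=13, slack=7)
Line 3: ['problem', 'magnetic'] (min_width=16, slack=4)

Answer: |so   I   yellow   of|
|butter        system|
|problem magnetic    |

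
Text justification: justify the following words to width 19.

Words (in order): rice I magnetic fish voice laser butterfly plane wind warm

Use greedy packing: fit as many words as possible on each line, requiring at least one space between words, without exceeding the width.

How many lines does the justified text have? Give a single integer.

Answer: 4

Derivation:
Line 1: ['rice', 'I', 'magnetic'] (min_width=15, slack=4)
Line 2: ['fish', 'voice', 'laser'] (min_width=16, slack=3)
Line 3: ['butterfly', 'plane'] (min_width=15, slack=4)
Line 4: ['wind', 'warm'] (min_width=9, slack=10)
Total lines: 4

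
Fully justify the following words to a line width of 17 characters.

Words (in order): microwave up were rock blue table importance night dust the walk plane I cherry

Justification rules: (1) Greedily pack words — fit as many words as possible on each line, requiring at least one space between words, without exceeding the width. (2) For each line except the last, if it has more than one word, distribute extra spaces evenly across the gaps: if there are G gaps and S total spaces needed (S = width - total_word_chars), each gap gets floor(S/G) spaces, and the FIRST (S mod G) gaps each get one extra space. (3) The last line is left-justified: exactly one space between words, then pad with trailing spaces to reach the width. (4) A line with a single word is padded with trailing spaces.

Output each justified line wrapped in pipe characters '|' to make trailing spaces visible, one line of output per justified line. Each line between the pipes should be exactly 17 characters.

Answer: |microwave up were|
|rock  blue  table|
|importance  night|
|dust   the   walk|
|plane I cherry   |

Derivation:
Line 1: ['microwave', 'up', 'were'] (min_width=17, slack=0)
Line 2: ['rock', 'blue', 'table'] (min_width=15, slack=2)
Line 3: ['importance', 'night'] (min_width=16, slack=1)
Line 4: ['dust', 'the', 'walk'] (min_width=13, slack=4)
Line 5: ['plane', 'I', 'cherry'] (min_width=14, slack=3)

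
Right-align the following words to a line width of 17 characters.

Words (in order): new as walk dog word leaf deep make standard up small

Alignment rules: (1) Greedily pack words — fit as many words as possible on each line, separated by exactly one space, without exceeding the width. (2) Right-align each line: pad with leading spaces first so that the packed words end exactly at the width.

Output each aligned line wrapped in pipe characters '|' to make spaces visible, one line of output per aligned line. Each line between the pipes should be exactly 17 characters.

Line 1: ['new', 'as', 'walk', 'dog'] (min_width=15, slack=2)
Line 2: ['word', 'leaf', 'deep'] (min_width=14, slack=3)
Line 3: ['make', 'standard', 'up'] (min_width=16, slack=1)
Line 4: ['small'] (min_width=5, slack=12)

Answer: |  new as walk dog|
|   word leaf deep|
| make standard up|
|            small|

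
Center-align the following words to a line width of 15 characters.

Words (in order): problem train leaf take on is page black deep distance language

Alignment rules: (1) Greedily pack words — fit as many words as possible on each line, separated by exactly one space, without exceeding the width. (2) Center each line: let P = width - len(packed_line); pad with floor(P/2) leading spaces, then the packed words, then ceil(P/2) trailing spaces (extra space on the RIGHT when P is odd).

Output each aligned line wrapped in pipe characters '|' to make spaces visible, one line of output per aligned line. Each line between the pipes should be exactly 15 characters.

Line 1: ['problem', 'train'] (min_width=13, slack=2)
Line 2: ['leaf', 'take', 'on', 'is'] (min_width=15, slack=0)
Line 3: ['page', 'black', 'deep'] (min_width=15, slack=0)
Line 4: ['distance'] (min_width=8, slack=7)
Line 5: ['language'] (min_width=8, slack=7)

Answer: | problem train |
|leaf take on is|
|page black deep|
|   distance    |
|   language    |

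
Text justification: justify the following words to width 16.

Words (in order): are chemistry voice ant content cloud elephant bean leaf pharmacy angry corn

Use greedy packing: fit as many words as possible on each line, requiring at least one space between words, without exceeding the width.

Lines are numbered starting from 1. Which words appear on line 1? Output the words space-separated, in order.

Line 1: ['are', 'chemistry'] (min_width=13, slack=3)
Line 2: ['voice', 'ant'] (min_width=9, slack=7)
Line 3: ['content', 'cloud'] (min_width=13, slack=3)
Line 4: ['elephant', 'bean'] (min_width=13, slack=3)
Line 5: ['leaf', 'pharmacy'] (min_width=13, slack=3)
Line 6: ['angry', 'corn'] (min_width=10, slack=6)

Answer: are chemistry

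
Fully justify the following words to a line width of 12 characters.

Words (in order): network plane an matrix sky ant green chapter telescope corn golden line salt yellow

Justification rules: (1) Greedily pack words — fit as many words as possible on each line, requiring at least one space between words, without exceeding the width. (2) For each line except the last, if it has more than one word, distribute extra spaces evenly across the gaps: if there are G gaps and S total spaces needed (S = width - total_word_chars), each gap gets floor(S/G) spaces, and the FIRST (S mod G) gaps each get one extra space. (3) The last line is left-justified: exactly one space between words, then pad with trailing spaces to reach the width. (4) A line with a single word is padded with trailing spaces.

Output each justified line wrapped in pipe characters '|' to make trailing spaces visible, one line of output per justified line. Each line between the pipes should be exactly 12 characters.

Line 1: ['network'] (min_width=7, slack=5)
Line 2: ['plane', 'an'] (min_width=8, slack=4)
Line 3: ['matrix', 'sky'] (min_width=10, slack=2)
Line 4: ['ant', 'green'] (min_width=9, slack=3)
Line 5: ['chapter'] (min_width=7, slack=5)
Line 6: ['telescope'] (min_width=9, slack=3)
Line 7: ['corn', 'golden'] (min_width=11, slack=1)
Line 8: ['line', 'salt'] (min_width=9, slack=3)
Line 9: ['yellow'] (min_width=6, slack=6)

Answer: |network     |
|plane     an|
|matrix   sky|
|ant    green|
|chapter     |
|telescope   |
|corn  golden|
|line    salt|
|yellow      |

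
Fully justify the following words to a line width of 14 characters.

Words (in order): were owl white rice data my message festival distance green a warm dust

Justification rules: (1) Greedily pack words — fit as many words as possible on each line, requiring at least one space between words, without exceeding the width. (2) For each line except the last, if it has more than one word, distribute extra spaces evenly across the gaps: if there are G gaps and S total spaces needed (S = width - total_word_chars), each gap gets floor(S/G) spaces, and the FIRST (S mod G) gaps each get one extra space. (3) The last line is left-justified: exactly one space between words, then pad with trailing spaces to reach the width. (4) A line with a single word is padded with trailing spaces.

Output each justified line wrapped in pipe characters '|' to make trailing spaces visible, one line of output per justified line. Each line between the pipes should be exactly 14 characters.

Line 1: ['were', 'owl', 'white'] (min_width=14, slack=0)
Line 2: ['rice', 'data', 'my'] (min_width=12, slack=2)
Line 3: ['message'] (min_width=7, slack=7)
Line 4: ['festival'] (min_width=8, slack=6)
Line 5: ['distance', 'green'] (min_width=14, slack=0)
Line 6: ['a', 'warm', 'dust'] (min_width=11, slack=3)

Answer: |were owl white|
|rice  data  my|
|message       |
|festival      |
|distance green|
|a warm dust   |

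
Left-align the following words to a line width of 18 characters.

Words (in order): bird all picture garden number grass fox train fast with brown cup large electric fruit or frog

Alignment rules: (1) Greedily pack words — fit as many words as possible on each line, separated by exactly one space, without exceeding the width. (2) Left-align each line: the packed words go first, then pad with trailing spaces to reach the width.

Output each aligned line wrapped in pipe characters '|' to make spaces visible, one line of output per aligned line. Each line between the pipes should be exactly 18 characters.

Line 1: ['bird', 'all', 'picture'] (min_width=16, slack=2)
Line 2: ['garden', 'number'] (min_width=13, slack=5)
Line 3: ['grass', 'fox', 'train'] (min_width=15, slack=3)
Line 4: ['fast', 'with', 'brown'] (min_width=15, slack=3)
Line 5: ['cup', 'large', 'electric'] (min_width=18, slack=0)
Line 6: ['fruit', 'or', 'frog'] (min_width=13, slack=5)

Answer: |bird all picture  |
|garden number     |
|grass fox train   |
|fast with brown   |
|cup large electric|
|fruit or frog     |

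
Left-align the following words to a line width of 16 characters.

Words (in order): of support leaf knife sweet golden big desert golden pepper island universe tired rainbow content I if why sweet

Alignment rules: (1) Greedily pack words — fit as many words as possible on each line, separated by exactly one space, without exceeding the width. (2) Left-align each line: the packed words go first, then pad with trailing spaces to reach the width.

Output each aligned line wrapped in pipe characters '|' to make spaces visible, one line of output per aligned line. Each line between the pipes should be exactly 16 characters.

Line 1: ['of', 'support', 'leaf'] (min_width=15, slack=1)
Line 2: ['knife', 'sweet'] (min_width=11, slack=5)
Line 3: ['golden', 'big'] (min_width=10, slack=6)
Line 4: ['desert', 'golden'] (min_width=13, slack=3)
Line 5: ['pepper', 'island'] (min_width=13, slack=3)
Line 6: ['universe', 'tired'] (min_width=14, slack=2)
Line 7: ['rainbow', 'content'] (min_width=15, slack=1)
Line 8: ['I', 'if', 'why', 'sweet'] (min_width=14, slack=2)

Answer: |of support leaf |
|knife sweet     |
|golden big      |
|desert golden   |
|pepper island   |
|universe tired  |
|rainbow content |
|I if why sweet  |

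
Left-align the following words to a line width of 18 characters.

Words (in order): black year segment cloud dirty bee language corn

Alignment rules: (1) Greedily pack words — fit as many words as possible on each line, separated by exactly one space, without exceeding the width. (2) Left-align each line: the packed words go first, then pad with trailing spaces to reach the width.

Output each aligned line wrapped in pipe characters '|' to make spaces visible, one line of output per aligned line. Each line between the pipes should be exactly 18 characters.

Answer: |black year segment|
|cloud dirty bee   |
|language corn     |

Derivation:
Line 1: ['black', 'year', 'segment'] (min_width=18, slack=0)
Line 2: ['cloud', 'dirty', 'bee'] (min_width=15, slack=3)
Line 3: ['language', 'corn'] (min_width=13, slack=5)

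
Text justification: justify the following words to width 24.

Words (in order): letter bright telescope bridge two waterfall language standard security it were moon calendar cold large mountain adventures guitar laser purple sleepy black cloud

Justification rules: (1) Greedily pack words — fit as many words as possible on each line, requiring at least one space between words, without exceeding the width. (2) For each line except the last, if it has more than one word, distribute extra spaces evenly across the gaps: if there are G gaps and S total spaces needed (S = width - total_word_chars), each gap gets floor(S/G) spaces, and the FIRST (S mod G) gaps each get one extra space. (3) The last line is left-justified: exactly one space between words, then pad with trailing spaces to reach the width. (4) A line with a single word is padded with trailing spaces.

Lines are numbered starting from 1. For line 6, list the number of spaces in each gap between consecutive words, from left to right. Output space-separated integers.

Answer: 6

Derivation:
Line 1: ['letter', 'bright', 'telescope'] (min_width=23, slack=1)
Line 2: ['bridge', 'two', 'waterfall'] (min_width=20, slack=4)
Line 3: ['language', 'standard'] (min_width=17, slack=7)
Line 4: ['security', 'it', 'were', 'moon'] (min_width=21, slack=3)
Line 5: ['calendar', 'cold', 'large'] (min_width=19, slack=5)
Line 6: ['mountain', 'adventures'] (min_width=19, slack=5)
Line 7: ['guitar', 'laser', 'purple'] (min_width=19, slack=5)
Line 8: ['sleepy', 'black', 'cloud'] (min_width=18, slack=6)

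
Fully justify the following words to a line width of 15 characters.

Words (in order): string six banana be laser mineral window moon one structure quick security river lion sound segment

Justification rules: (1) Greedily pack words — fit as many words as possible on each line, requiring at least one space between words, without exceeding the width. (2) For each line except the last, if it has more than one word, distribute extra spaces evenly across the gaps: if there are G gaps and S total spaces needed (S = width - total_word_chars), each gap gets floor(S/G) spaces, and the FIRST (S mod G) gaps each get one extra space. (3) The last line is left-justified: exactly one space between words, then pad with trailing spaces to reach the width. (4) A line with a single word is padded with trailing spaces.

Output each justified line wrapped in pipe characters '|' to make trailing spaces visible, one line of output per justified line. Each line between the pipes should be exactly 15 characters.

Answer: |string      six|
|banana be laser|
|mineral  window|
|moon        one|
|structure quick|
|security  river|
|lion      sound|
|segment        |

Derivation:
Line 1: ['string', 'six'] (min_width=10, slack=5)
Line 2: ['banana', 'be', 'laser'] (min_width=15, slack=0)
Line 3: ['mineral', 'window'] (min_width=14, slack=1)
Line 4: ['moon', 'one'] (min_width=8, slack=7)
Line 5: ['structure', 'quick'] (min_width=15, slack=0)
Line 6: ['security', 'river'] (min_width=14, slack=1)
Line 7: ['lion', 'sound'] (min_width=10, slack=5)
Line 8: ['segment'] (min_width=7, slack=8)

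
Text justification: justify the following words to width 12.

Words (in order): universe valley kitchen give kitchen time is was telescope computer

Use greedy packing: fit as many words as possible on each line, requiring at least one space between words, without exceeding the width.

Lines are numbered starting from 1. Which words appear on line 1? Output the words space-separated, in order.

Line 1: ['universe'] (min_width=8, slack=4)
Line 2: ['valley'] (min_width=6, slack=6)
Line 3: ['kitchen', 'give'] (min_width=12, slack=0)
Line 4: ['kitchen', 'time'] (min_width=12, slack=0)
Line 5: ['is', 'was'] (min_width=6, slack=6)
Line 6: ['telescope'] (min_width=9, slack=3)
Line 7: ['computer'] (min_width=8, slack=4)

Answer: universe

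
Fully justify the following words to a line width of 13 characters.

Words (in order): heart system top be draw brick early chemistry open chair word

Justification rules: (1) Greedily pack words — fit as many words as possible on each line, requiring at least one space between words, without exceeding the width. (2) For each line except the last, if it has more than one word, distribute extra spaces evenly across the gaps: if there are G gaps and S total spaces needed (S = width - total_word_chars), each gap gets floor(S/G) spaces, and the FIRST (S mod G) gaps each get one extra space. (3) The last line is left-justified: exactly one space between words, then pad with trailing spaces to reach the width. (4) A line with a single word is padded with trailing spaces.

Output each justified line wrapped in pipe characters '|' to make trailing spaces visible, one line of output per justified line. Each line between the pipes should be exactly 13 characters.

Answer: |heart  system|
|top  be  draw|
|brick   early|
|chemistry    |
|open    chair|
|word         |

Derivation:
Line 1: ['heart', 'system'] (min_width=12, slack=1)
Line 2: ['top', 'be', 'draw'] (min_width=11, slack=2)
Line 3: ['brick', 'early'] (min_width=11, slack=2)
Line 4: ['chemistry'] (min_width=9, slack=4)
Line 5: ['open', 'chair'] (min_width=10, slack=3)
Line 6: ['word'] (min_width=4, slack=9)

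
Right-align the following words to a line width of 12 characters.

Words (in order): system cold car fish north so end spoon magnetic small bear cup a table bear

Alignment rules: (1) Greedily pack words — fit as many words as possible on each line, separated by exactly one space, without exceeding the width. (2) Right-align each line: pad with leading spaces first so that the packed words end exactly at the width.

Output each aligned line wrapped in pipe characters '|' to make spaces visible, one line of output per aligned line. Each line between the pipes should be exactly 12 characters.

Line 1: ['system', 'cold'] (min_width=11, slack=1)
Line 2: ['car', 'fish'] (min_width=8, slack=4)
Line 3: ['north', 'so', 'end'] (min_width=12, slack=0)
Line 4: ['spoon'] (min_width=5, slack=7)
Line 5: ['magnetic'] (min_width=8, slack=4)
Line 6: ['small', 'bear'] (min_width=10, slack=2)
Line 7: ['cup', 'a', 'table'] (min_width=11, slack=1)
Line 8: ['bear'] (min_width=4, slack=8)

Answer: | system cold|
|    car fish|
|north so end|
|       spoon|
|    magnetic|
|  small bear|
| cup a table|
|        bear|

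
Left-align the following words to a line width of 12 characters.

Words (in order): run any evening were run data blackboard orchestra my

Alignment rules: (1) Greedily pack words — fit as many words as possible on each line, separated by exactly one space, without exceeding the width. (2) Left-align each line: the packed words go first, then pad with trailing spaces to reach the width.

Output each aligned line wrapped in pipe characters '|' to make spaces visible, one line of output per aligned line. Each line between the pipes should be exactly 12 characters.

Answer: |run any     |
|evening were|
|run data    |
|blackboard  |
|orchestra my|

Derivation:
Line 1: ['run', 'any'] (min_width=7, slack=5)
Line 2: ['evening', 'were'] (min_width=12, slack=0)
Line 3: ['run', 'data'] (min_width=8, slack=4)
Line 4: ['blackboard'] (min_width=10, slack=2)
Line 5: ['orchestra', 'my'] (min_width=12, slack=0)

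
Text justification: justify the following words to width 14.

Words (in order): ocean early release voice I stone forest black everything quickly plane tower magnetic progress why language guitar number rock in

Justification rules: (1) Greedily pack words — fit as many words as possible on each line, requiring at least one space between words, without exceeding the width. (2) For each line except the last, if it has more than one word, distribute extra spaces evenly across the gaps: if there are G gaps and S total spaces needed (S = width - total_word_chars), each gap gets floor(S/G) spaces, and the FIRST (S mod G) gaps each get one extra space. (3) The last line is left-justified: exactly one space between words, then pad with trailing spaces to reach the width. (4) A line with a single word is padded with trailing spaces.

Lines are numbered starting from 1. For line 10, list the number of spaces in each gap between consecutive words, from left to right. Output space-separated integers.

Answer: 2

Derivation:
Line 1: ['ocean', 'early'] (min_width=11, slack=3)
Line 2: ['release', 'voice'] (min_width=13, slack=1)
Line 3: ['I', 'stone', 'forest'] (min_width=14, slack=0)
Line 4: ['black'] (min_width=5, slack=9)
Line 5: ['everything'] (min_width=10, slack=4)
Line 6: ['quickly', 'plane'] (min_width=13, slack=1)
Line 7: ['tower', 'magnetic'] (min_width=14, slack=0)
Line 8: ['progress', 'why'] (min_width=12, slack=2)
Line 9: ['language'] (min_width=8, slack=6)
Line 10: ['guitar', 'number'] (min_width=13, slack=1)
Line 11: ['rock', 'in'] (min_width=7, slack=7)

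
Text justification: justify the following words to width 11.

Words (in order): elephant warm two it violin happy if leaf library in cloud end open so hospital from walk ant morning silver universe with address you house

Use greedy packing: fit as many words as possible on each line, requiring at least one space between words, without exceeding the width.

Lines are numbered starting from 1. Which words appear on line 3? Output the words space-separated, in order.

Answer: violin

Derivation:
Line 1: ['elephant'] (min_width=8, slack=3)
Line 2: ['warm', 'two', 'it'] (min_width=11, slack=0)
Line 3: ['violin'] (min_width=6, slack=5)
Line 4: ['happy', 'if'] (min_width=8, slack=3)
Line 5: ['leaf'] (min_width=4, slack=7)
Line 6: ['library', 'in'] (min_width=10, slack=1)
Line 7: ['cloud', 'end'] (min_width=9, slack=2)
Line 8: ['open', 'so'] (min_width=7, slack=4)
Line 9: ['hospital'] (min_width=8, slack=3)
Line 10: ['from', 'walk'] (min_width=9, slack=2)
Line 11: ['ant', 'morning'] (min_width=11, slack=0)
Line 12: ['silver'] (min_width=6, slack=5)
Line 13: ['universe'] (min_width=8, slack=3)
Line 14: ['with'] (min_width=4, slack=7)
Line 15: ['address', 'you'] (min_width=11, slack=0)
Line 16: ['house'] (min_width=5, slack=6)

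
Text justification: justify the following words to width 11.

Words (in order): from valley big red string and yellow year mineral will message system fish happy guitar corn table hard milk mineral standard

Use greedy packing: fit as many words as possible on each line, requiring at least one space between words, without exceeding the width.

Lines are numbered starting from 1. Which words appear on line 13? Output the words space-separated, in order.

Line 1: ['from', 'valley'] (min_width=11, slack=0)
Line 2: ['big', 'red'] (min_width=7, slack=4)
Line 3: ['string', 'and'] (min_width=10, slack=1)
Line 4: ['yellow', 'year'] (min_width=11, slack=0)
Line 5: ['mineral'] (min_width=7, slack=4)
Line 6: ['will'] (min_width=4, slack=7)
Line 7: ['message'] (min_width=7, slack=4)
Line 8: ['system', 'fish'] (min_width=11, slack=0)
Line 9: ['happy'] (min_width=5, slack=6)
Line 10: ['guitar', 'corn'] (min_width=11, slack=0)
Line 11: ['table', 'hard'] (min_width=10, slack=1)
Line 12: ['milk'] (min_width=4, slack=7)
Line 13: ['mineral'] (min_width=7, slack=4)
Line 14: ['standard'] (min_width=8, slack=3)

Answer: mineral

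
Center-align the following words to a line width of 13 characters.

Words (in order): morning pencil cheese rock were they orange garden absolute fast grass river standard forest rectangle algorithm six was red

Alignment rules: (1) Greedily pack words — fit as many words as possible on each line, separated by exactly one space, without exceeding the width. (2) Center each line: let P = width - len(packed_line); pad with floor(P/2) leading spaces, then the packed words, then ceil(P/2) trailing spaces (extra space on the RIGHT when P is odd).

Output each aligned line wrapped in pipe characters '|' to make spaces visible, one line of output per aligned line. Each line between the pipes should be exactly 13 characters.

Answer: |   morning   |
|pencil cheese|
|  rock were  |
| they orange |
|   garden    |
|absolute fast|
| grass river |
|  standard   |
|   forest    |
|  rectangle  |
|algorithm six|
|   was red   |

Derivation:
Line 1: ['morning'] (min_width=7, slack=6)
Line 2: ['pencil', 'cheese'] (min_width=13, slack=0)
Line 3: ['rock', 'were'] (min_width=9, slack=4)
Line 4: ['they', 'orange'] (min_width=11, slack=2)
Line 5: ['garden'] (min_width=6, slack=7)
Line 6: ['absolute', 'fast'] (min_width=13, slack=0)
Line 7: ['grass', 'river'] (min_width=11, slack=2)
Line 8: ['standard'] (min_width=8, slack=5)
Line 9: ['forest'] (min_width=6, slack=7)
Line 10: ['rectangle'] (min_width=9, slack=4)
Line 11: ['algorithm', 'six'] (min_width=13, slack=0)
Line 12: ['was', 'red'] (min_width=7, slack=6)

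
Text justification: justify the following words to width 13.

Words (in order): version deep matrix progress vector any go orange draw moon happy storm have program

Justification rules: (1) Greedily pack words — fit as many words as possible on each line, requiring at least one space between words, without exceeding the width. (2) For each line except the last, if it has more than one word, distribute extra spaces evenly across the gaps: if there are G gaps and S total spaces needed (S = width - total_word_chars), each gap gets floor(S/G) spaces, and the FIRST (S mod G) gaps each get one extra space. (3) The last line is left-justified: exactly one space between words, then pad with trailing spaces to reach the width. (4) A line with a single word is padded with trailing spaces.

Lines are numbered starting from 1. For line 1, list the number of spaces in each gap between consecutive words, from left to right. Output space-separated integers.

Answer: 2

Derivation:
Line 1: ['version', 'deep'] (min_width=12, slack=1)
Line 2: ['matrix'] (min_width=6, slack=7)
Line 3: ['progress'] (min_width=8, slack=5)
Line 4: ['vector', 'any', 'go'] (min_width=13, slack=0)
Line 5: ['orange', 'draw'] (min_width=11, slack=2)
Line 6: ['moon', 'happy'] (min_width=10, slack=3)
Line 7: ['storm', 'have'] (min_width=10, slack=3)
Line 8: ['program'] (min_width=7, slack=6)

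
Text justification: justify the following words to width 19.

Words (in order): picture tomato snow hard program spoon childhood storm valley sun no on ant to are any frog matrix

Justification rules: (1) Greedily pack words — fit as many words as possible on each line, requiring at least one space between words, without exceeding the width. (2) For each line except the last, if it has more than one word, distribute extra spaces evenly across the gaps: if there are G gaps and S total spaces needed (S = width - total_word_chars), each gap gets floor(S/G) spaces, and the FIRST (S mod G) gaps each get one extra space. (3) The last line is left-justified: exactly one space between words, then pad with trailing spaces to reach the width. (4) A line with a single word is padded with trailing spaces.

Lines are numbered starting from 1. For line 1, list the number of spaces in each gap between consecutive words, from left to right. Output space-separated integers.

Line 1: ['picture', 'tomato', 'snow'] (min_width=19, slack=0)
Line 2: ['hard', 'program', 'spoon'] (min_width=18, slack=1)
Line 3: ['childhood', 'storm'] (min_width=15, slack=4)
Line 4: ['valley', 'sun', 'no', 'on'] (min_width=16, slack=3)
Line 5: ['ant', 'to', 'are', 'any', 'frog'] (min_width=19, slack=0)
Line 6: ['matrix'] (min_width=6, slack=13)

Answer: 1 1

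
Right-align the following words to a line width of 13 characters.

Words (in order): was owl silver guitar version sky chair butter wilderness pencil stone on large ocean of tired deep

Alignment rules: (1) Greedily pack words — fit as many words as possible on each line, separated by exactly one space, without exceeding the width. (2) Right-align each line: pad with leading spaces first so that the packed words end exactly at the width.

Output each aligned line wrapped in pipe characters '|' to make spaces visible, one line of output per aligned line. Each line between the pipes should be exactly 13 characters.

Line 1: ['was', 'owl'] (min_width=7, slack=6)
Line 2: ['silver', 'guitar'] (min_width=13, slack=0)
Line 3: ['version', 'sky'] (min_width=11, slack=2)
Line 4: ['chair', 'butter'] (min_width=12, slack=1)
Line 5: ['wilderness'] (min_width=10, slack=3)
Line 6: ['pencil', 'stone'] (min_width=12, slack=1)
Line 7: ['on', 'large'] (min_width=8, slack=5)
Line 8: ['ocean', 'of'] (min_width=8, slack=5)
Line 9: ['tired', 'deep'] (min_width=10, slack=3)

Answer: |      was owl|
|silver guitar|
|  version sky|
| chair butter|
|   wilderness|
| pencil stone|
|     on large|
|     ocean of|
|   tired deep|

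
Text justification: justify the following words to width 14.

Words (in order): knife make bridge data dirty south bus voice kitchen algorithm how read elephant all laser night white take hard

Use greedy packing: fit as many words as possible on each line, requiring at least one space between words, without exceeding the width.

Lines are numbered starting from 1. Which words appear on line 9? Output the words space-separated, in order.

Line 1: ['knife', 'make'] (min_width=10, slack=4)
Line 2: ['bridge', 'data'] (min_width=11, slack=3)
Line 3: ['dirty', 'south'] (min_width=11, slack=3)
Line 4: ['bus', 'voice'] (min_width=9, slack=5)
Line 5: ['kitchen'] (min_width=7, slack=7)
Line 6: ['algorithm', 'how'] (min_width=13, slack=1)
Line 7: ['read', 'elephant'] (min_width=13, slack=1)
Line 8: ['all', 'laser'] (min_width=9, slack=5)
Line 9: ['night', 'white'] (min_width=11, slack=3)
Line 10: ['take', 'hard'] (min_width=9, slack=5)

Answer: night white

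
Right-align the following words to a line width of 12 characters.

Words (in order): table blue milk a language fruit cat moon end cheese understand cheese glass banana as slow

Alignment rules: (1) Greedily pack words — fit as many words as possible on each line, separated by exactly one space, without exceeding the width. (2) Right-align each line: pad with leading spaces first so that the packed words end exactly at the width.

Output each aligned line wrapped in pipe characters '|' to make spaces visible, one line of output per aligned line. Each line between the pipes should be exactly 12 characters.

Answer: |  table blue|
|      milk a|
|    language|
|   fruit cat|
|    moon end|
|      cheese|
|  understand|
|cheese glass|
|   banana as|
|        slow|

Derivation:
Line 1: ['table', 'blue'] (min_width=10, slack=2)
Line 2: ['milk', 'a'] (min_width=6, slack=6)
Line 3: ['language'] (min_width=8, slack=4)
Line 4: ['fruit', 'cat'] (min_width=9, slack=3)
Line 5: ['moon', 'end'] (min_width=8, slack=4)
Line 6: ['cheese'] (min_width=6, slack=6)
Line 7: ['understand'] (min_width=10, slack=2)
Line 8: ['cheese', 'glass'] (min_width=12, slack=0)
Line 9: ['banana', 'as'] (min_width=9, slack=3)
Line 10: ['slow'] (min_width=4, slack=8)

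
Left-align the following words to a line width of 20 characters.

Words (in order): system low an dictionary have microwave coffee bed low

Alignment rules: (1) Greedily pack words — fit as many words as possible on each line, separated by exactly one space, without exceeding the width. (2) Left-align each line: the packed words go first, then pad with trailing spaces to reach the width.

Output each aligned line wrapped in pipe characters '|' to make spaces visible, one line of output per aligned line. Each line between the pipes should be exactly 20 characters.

Line 1: ['system', 'low', 'an'] (min_width=13, slack=7)
Line 2: ['dictionary', 'have'] (min_width=15, slack=5)
Line 3: ['microwave', 'coffee', 'bed'] (min_width=20, slack=0)
Line 4: ['low'] (min_width=3, slack=17)

Answer: |system low an       |
|dictionary have     |
|microwave coffee bed|
|low                 |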